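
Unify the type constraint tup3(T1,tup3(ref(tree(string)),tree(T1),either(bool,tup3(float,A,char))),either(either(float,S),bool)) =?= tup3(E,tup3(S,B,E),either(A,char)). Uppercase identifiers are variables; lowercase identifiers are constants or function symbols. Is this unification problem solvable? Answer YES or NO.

Decompose tup3/3: T1 =?= E,  tup3(ref(tree(string)),tree(T1),either(bool,tup3(float,A,char))) =?= tup3(S,B,E),  either(either(float,S),bool) =?= either(A,char).
Bind T1 := E; substituting into the one remaining equation that mentions T1 gives: tup3(ref(tree(string)),tree(E),either(bool,tup3(float,A,char))) =?= tup3(S,B,E).
Decompose tup3/3: ref(tree(string)) =?= S,  tree(E) =?= B,  either(bool,tup3(float,A,char)) =?= E.
Bind S := ref(tree(string)); substituting into the one remaining equation that mentions S gives: either(either(float,ref(tree(string))),bool) =?= either(A,char).
Bind B := tree(E); no other remaining equation mentions B.
Bind E := either(bool,tup3(float,A,char)); no other remaining equation mentions E. Substituting into the earlier bindings gives T1 := either(bool,tup3(float,A,char)), B := tree(either(bool,tup3(float,A,char))).
Decompose either/2: either(float,ref(tree(string))) =?= A,  bool =?= char.
Bind A := either(float,ref(tree(string))); no other remaining equation mentions A. Substituting into the earlier bindings gives T1 := either(bool,tup3(float,either(float,ref(tree(string))),char)), B := tree(either(bool,tup3(float,either(float,ref(tree(string))),char))), E := either(bool,tup3(float,either(float,ref(tree(string))),char)).
Clash: constants bool and char differ; no unifier exists.

NO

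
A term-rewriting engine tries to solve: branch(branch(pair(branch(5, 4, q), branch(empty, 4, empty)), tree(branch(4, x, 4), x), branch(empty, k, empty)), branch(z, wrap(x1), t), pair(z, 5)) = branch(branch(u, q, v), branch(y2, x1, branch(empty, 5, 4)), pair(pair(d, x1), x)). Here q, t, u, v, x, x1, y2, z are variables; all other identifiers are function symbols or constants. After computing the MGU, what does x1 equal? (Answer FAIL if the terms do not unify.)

Decompose branch/3: branch(pair(branch(5, 4, q), branch(empty, 4, empty)), tree(branch(4, x, 4), x), branch(empty, k, empty)) = branch(u, q, v),  branch(z, wrap(x1), t) = branch(y2, x1, branch(empty, 5, 4)),  pair(z, 5) = pair(pair(d, x1), x).
Decompose branch/3: pair(branch(5, 4, q), branch(empty, 4, empty)) = u,  tree(branch(4, x, 4), x) = q,  branch(empty, k, empty) = v.
Bind u := pair(branch(5, 4, q), branch(empty, 4, empty)); no other remaining equation mentions u.
Bind q := tree(branch(4, x, 4), x); no other remaining equation mentions q. Substituting into the earlier binding gives u := pair(branch(5, 4, tree(branch(4, x, 4), x)), branch(empty, 4, empty)).
Bind v := branch(empty, k, empty); no other remaining equation mentions v.
Decompose branch/3: z = y2,  wrap(x1) = x1,  t = branch(empty, 5, 4).
Bind z := y2; substituting into the one remaining equation that mentions z gives: pair(y2, 5) = pair(pair(d, x1), x).
Occurs check fails: x1 occurs in wrap(x1); the equation x1 = wrap(x1) has no finite solution.

FAIL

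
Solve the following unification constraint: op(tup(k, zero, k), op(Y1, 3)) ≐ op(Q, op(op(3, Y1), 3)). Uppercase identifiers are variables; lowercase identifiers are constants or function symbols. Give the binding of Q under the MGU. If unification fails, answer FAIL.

Decompose op/2: tup(k, zero, k) ≐ Q,  op(Y1, 3) ≐ op(op(3, Y1), 3).
Bind Q := tup(k, zero, k); no other remaining equation mentions Q.
Decompose op/2: Y1 ≐ op(3, Y1),  3 ≐ 3.
Occurs check fails: Y1 occurs in op(3, Y1); the equation Y1 ≐ op(3, Y1) has no finite solution.

FAIL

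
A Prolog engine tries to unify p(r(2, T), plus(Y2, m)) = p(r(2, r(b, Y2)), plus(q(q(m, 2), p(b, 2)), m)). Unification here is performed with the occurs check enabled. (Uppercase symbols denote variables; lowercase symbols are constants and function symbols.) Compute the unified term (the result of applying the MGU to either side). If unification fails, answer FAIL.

Decompose p/2: r(2, T) = r(2, r(b, Y2)),  plus(Y2, m) = plus(q(q(m, 2), p(b, 2)), m).
Decompose r/2: 2 = 2,  T = r(b, Y2).
Delete trivial equation 2 = 2.
Bind T := r(b, Y2); no other remaining equation mentions T.
Decompose plus/2: Y2 = q(q(m, 2), p(b, 2)),  m = m.
Bind Y2 := q(q(m, 2), p(b, 2)); no other remaining equation mentions Y2. Substituting into the earlier binding gives T := r(b, q(q(m, 2), p(b, 2))).
Delete trivial equation m = m.
Applying the MGU to either side gives p(r(2, r(b, q(q(m, 2), p(b, 2)))), plus(q(q(m, 2), p(b, 2)), m)).

p(r(2, r(b, q(q(m, 2), p(b, 2)))), plus(q(q(m, 2), p(b, 2)), m))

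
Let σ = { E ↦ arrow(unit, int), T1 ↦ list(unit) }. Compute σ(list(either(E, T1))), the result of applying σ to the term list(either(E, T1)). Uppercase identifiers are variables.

Replace each occurrence of E with arrow(unit, int).
Replace each occurrence of T1 with list(unit).
Result: list(either(arrow(unit, int), list(unit))).

list(either(arrow(unit, int), list(unit)))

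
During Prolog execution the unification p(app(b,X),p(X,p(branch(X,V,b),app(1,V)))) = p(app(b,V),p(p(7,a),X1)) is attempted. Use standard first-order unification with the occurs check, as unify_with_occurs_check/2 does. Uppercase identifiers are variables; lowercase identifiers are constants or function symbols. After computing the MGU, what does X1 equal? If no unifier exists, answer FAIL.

Decompose p/2: app(b,X) = app(b,V),  p(X,p(branch(X,V,b),app(1,V))) = p(p(7,a),X1).
Decompose app/2: b = b,  X = V.
Delete trivial equation b = b.
Bind X := V; substituting into the remaining equation gives: p(V,p(branch(V,V,b),app(1,V))) = p(p(7,a),X1).
Decompose p/2: V = p(7,a),  p(branch(V,V,b),app(1,V)) = X1.
Bind V := p(7,a); substituting into the remaining equation gives: p(branch(p(7,a),p(7,a),b),app(1,p(7,a))) = X1. Substituting into the earlier binding gives X := p(7,a).
Bind X1 := p(branch(p(7,a),p(7,a),b),app(1,p(7,a))).
MGU = { X -> p(7,a), V -> p(7,a), X1 -> p(branch(p(7,a),p(7,a),b),app(1,p(7,a))) }, so X1 -> p(branch(p(7,a),p(7,a),b),app(1,p(7,a))).

p(branch(p(7,a),p(7,a),b),app(1,p(7,a)))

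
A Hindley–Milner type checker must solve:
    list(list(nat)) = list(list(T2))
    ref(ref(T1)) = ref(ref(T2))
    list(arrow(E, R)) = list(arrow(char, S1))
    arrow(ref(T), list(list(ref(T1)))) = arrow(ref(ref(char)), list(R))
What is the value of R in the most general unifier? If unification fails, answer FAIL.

list(ref(nat))

Decompose list/1: list(nat) = list(T2).
Decompose list/1: nat = T2.
Bind T2 := nat; substituting into the one remaining equation that mentions T2 gives: ref(ref(T1)) = ref(ref(nat)).
Decompose ref/1: ref(T1) = ref(nat).
Decompose ref/1: T1 = nat.
Bind T1 := nat; substituting into the one remaining equation that mentions T1 gives: arrow(ref(T), list(list(ref(nat)))) = arrow(ref(ref(char)), list(R)).
Decompose list/1: arrow(E, R) = arrow(char, S1).
Decompose arrow/2: E = char,  R = S1.
Bind E := char; no other remaining equation mentions E.
Bind R := S1; substituting into the remaining equation gives: arrow(ref(T), list(list(ref(nat)))) = arrow(ref(ref(char)), list(S1)).
Decompose arrow/2: ref(T) = ref(ref(char)),  list(list(ref(nat))) = list(S1).
Decompose ref/1: T = ref(char).
Bind T := ref(char); no other remaining equation mentions T.
Decompose list/1: list(ref(nat)) = S1.
Bind S1 := list(ref(nat)). Substituting into the earlier binding gives R := list(ref(nat)).
MGU = { T2 := nat, T1 := nat, E := char, R := list(ref(nat)), T := ref(char), S1 := list(ref(nat)) }, so R := list(ref(nat)).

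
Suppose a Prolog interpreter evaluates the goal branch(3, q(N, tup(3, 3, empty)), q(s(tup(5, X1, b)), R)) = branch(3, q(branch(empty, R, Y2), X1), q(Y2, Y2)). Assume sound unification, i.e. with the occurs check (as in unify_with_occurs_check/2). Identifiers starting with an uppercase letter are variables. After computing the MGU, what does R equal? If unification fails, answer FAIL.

s(tup(5, tup(3, 3, empty), b))

Decompose branch/3: 3 = 3,  q(N, tup(3, 3, empty)) = q(branch(empty, R, Y2), X1),  q(s(tup(5, X1, b)), R) = q(Y2, Y2).
Delete trivial equation 3 = 3.
Decompose q/2: N = branch(empty, R, Y2),  tup(3, 3, empty) = X1.
Bind N := branch(empty, R, Y2); no other remaining equation mentions N.
Bind X1 := tup(3, 3, empty); substituting into the remaining equation gives: q(s(tup(5, tup(3, 3, empty), b)), R) = q(Y2, Y2).
Decompose q/2: s(tup(5, tup(3, 3, empty), b)) = Y2,  R = Y2.
Bind Y2 := s(tup(5, tup(3, 3, empty), b)); substituting into the remaining equation gives: R = s(tup(5, tup(3, 3, empty), b)). Substituting into the earlier binding gives N := branch(empty, R, s(tup(5, tup(3, 3, empty), b))).
Bind R := s(tup(5, tup(3, 3, empty), b)). Substituting into the earlier binding gives N := branch(empty, s(tup(5, tup(3, 3, empty), b)), s(tup(5, tup(3, 3, empty), b))).
MGU = { N ↦ branch(empty, s(tup(5, tup(3, 3, empty), b)), s(tup(5, tup(3, 3, empty), b))), X1 ↦ tup(3, 3, empty), Y2 ↦ s(tup(5, tup(3, 3, empty), b)), R ↦ s(tup(5, tup(3, 3, empty), b)) }, so R ↦ s(tup(5, tup(3, 3, empty), b)).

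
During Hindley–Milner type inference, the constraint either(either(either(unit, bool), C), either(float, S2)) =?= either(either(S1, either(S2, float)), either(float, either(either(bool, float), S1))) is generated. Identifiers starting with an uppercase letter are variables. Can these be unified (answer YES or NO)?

Decompose either/2: either(either(unit, bool), C) =?= either(S1, either(S2, float)),  either(float, S2) =?= either(float, either(either(bool, float), S1)).
Decompose either/2: either(unit, bool) =?= S1,  C =?= either(S2, float).
Bind S1 := either(unit, bool); substituting into the one remaining equation that mentions S1 gives: either(float, S2) =?= either(float, either(either(bool, float), either(unit, bool))).
Bind C := either(S2, float); no other remaining equation mentions C.
Decompose either/2: float =?= float,  S2 =?= either(either(bool, float), either(unit, bool)).
Delete trivial equation float =?= float.
Bind S2 := either(either(bool, float), either(unit, bool)). Substituting into the earlier binding gives C := either(either(either(bool, float), either(unit, bool)), float).
No equations remain and no clash or occurs-check failure arose, so a unifier exists.

YES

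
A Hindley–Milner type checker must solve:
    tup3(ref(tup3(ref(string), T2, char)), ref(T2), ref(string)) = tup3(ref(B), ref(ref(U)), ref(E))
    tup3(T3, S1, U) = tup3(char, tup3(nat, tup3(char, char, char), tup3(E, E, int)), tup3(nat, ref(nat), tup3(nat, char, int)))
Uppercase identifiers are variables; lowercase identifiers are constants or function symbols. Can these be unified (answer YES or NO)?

Decompose tup3/3: ref(tup3(ref(string), T2, char)) = ref(B),  ref(T2) = ref(ref(U)),  ref(string) = ref(E).
Decompose ref/1: tup3(ref(string), T2, char) = B.
Bind B := tup3(ref(string), T2, char); no other remaining equation mentions B.
Decompose ref/1: T2 = ref(U).
Bind T2 := ref(U); no other remaining equation mentions T2. Substituting into the earlier binding gives B := tup3(ref(string), ref(U), char).
Decompose ref/1: string = E.
Bind E := string; substituting into the remaining equation gives: tup3(T3, S1, U) = tup3(char, tup3(nat, tup3(char, char, char), tup3(string, string, int)), tup3(nat, ref(nat), tup3(nat, char, int))).
Decompose tup3/3: T3 = char,  S1 = tup3(nat, tup3(char, char, char), tup3(string, string, int)),  U = tup3(nat, ref(nat), tup3(nat, char, int)).
Bind T3 := char; no other remaining equation mentions T3.
Bind S1 := tup3(nat, tup3(char, char, char), tup3(string, string, int)); no other remaining equation mentions S1.
Bind U := tup3(nat, ref(nat), tup3(nat, char, int)). Substituting into the earlier bindings gives B := tup3(ref(string), ref(tup3(nat, ref(nat), tup3(nat, char, int))), char), T2 := ref(tup3(nat, ref(nat), tup3(nat, char, int))).
No equations remain and no clash or occurs-check failure arose, so a unifier exists.

YES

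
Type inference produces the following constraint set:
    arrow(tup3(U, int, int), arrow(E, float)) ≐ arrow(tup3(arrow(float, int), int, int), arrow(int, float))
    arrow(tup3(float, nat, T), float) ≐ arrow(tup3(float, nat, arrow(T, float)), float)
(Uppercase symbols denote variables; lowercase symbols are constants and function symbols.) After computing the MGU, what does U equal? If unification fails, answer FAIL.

Decompose arrow/2: tup3(U, int, int) ≐ tup3(arrow(float, int), int, int),  arrow(E, float) ≐ arrow(int, float).
Decompose tup3/3: U ≐ arrow(float, int),  int ≐ int,  int ≐ int.
Bind U := arrow(float, int); no other remaining equation mentions U.
Delete trivial equation int ≐ int.
Delete trivial equation int ≐ int.
Decompose arrow/2: E ≐ int,  float ≐ float.
Bind E := int; no other remaining equation mentions E.
Delete trivial equation float ≐ float.
Decompose arrow/2: tup3(float, nat, T) ≐ tup3(float, nat, arrow(T, float)),  float ≐ float.
Decompose tup3/3: float ≐ float,  nat ≐ nat,  T ≐ arrow(T, float).
Delete trivial equation float ≐ float.
Delete trivial equation nat ≐ nat.
Occurs check fails: T occurs in arrow(T, float); the equation T ≐ arrow(T, float) has no finite solution.

FAIL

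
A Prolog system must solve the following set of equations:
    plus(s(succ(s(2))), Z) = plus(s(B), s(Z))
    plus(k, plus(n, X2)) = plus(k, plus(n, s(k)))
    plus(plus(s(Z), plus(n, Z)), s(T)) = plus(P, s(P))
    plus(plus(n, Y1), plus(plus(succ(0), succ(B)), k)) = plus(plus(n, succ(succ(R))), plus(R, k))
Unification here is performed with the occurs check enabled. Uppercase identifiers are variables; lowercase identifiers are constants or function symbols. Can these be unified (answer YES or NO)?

NO

Decompose plus/2: s(succ(s(2))) = s(B),  Z = s(Z).
Decompose s/1: succ(s(2)) = B.
Bind B := succ(s(2)); substituting into the one remaining equation that mentions B gives: plus(plus(n, Y1), plus(plus(succ(0), succ(succ(s(2)))), k)) = plus(plus(n, succ(succ(R))), plus(R, k)).
Occurs check fails: Z occurs in s(Z); the equation Z = s(Z) has no finite solution.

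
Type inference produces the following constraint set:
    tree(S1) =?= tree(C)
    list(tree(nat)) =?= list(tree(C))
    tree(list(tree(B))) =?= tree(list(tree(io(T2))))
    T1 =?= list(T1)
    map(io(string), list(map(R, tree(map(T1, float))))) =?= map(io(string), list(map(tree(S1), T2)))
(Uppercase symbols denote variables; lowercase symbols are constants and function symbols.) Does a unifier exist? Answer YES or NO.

Decompose tree/1: S1 =?= C.
Bind S1 := C; substituting into the one remaining equation that mentions S1 gives: map(io(string), list(map(R, tree(map(T1, float))))) =?= map(io(string), list(map(tree(C), T2))).
Decompose list/1: tree(nat) =?= tree(C).
Decompose tree/1: nat =?= C.
Bind C := nat; substituting into the one remaining equation that mentions C gives: map(io(string), list(map(R, tree(map(T1, float))))) =?= map(io(string), list(map(tree(nat), T2))). Substituting into the earlier binding gives S1 := nat.
Decompose tree/1: list(tree(B)) =?= list(tree(io(T2))).
Decompose list/1: tree(B) =?= tree(io(T2)).
Decompose tree/1: B =?= io(T2).
Bind B := io(T2); no other remaining equation mentions B.
Occurs check fails: T1 occurs in list(T1); the equation T1 =?= list(T1) has no finite solution.

NO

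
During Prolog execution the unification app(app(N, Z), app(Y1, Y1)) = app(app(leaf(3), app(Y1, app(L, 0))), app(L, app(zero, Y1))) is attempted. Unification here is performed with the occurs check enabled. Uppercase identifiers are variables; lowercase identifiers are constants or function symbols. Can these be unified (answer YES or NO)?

Decompose app/2: app(N, Z) = app(leaf(3), app(Y1, app(L, 0))),  app(Y1, Y1) = app(L, app(zero, Y1)).
Decompose app/2: N = leaf(3),  Z = app(Y1, app(L, 0)).
Bind N := leaf(3); no other remaining equation mentions N.
Bind Z := app(Y1, app(L, 0)); no other remaining equation mentions Z.
Decompose app/2: Y1 = L,  Y1 = app(zero, Y1).
Bind Y1 := L; substituting into the remaining equation gives: L = app(zero, L). Substituting into the earlier binding gives Z := app(L, app(L, 0)).
Occurs check fails: L occurs in app(zero, L); the equation L = app(zero, L) has no finite solution.

NO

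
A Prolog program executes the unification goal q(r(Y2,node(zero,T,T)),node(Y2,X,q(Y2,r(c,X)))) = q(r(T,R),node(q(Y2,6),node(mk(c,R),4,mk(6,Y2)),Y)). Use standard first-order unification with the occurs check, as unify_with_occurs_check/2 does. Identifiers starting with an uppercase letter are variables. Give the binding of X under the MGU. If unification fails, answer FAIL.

Decompose q/2: r(Y2,node(zero,T,T)) = r(T,R),  node(Y2,X,q(Y2,r(c,X))) = node(q(Y2,6),node(mk(c,R),4,mk(6,Y2)),Y).
Decompose r/2: Y2 = T,  node(zero,T,T) = R.
Bind Y2 := T; substituting into the one remaining equation that mentions Y2 gives: node(T,X,q(T,r(c,X))) = node(q(T,6),node(mk(c,R),4,mk(6,T)),Y).
Bind R := node(zero,T,T); substituting into the remaining equation gives: node(T,X,q(T,r(c,X))) = node(q(T,6),node(mk(c,node(zero,T,T)),4,mk(6,T)),Y).
Decompose node/3: T = q(T,6),  X = node(mk(c,node(zero,T,T)),4,mk(6,T)),  q(T,r(c,X)) = Y.
Occurs check fails: T occurs in q(T,6); the equation T = q(T,6) has no finite solution.

FAIL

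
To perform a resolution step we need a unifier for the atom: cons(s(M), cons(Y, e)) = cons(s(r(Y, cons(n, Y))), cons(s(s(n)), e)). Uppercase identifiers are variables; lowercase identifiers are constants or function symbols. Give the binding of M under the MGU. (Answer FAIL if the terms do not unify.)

r(s(s(n)), cons(n, s(s(n))))

Decompose cons/2: s(M) = s(r(Y, cons(n, Y))),  cons(Y, e) = cons(s(s(n)), e).
Decompose s/1: M = r(Y, cons(n, Y)).
Bind M := r(Y, cons(n, Y)); no other remaining equation mentions M.
Decompose cons/2: Y = s(s(n)),  e = e.
Bind Y := s(s(n)); no other remaining equation mentions Y. Substituting into the earlier binding gives M := r(s(s(n)), cons(n, s(s(n)))).
Delete trivial equation e = e.
MGU = { M -> r(s(s(n)), cons(n, s(s(n)))), Y -> s(s(n)) }, so M -> r(s(s(n)), cons(n, s(s(n)))).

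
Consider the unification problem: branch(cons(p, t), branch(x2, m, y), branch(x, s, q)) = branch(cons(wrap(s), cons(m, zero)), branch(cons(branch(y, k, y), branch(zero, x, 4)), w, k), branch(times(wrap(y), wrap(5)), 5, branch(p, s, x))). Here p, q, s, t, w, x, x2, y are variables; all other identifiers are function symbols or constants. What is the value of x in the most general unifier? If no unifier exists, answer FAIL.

times(wrap(k), wrap(5))

Decompose branch/3: cons(p, t) = cons(wrap(s), cons(m, zero)),  branch(x2, m, y) = branch(cons(branch(y, k, y), branch(zero, x, 4)), w, k),  branch(x, s, q) = branch(times(wrap(y), wrap(5)), 5, branch(p, s, x)).
Decompose cons/2: p = wrap(s),  t = cons(m, zero).
Bind p := wrap(s); substituting into the one remaining equation that mentions p gives: branch(x, s, q) = branch(times(wrap(y), wrap(5)), 5, branch(wrap(s), s, x)).
Bind t := cons(m, zero); no other remaining equation mentions t.
Decompose branch/3: x2 = cons(branch(y, k, y), branch(zero, x, 4)),  m = w,  y = k.
Bind x2 := cons(branch(y, k, y), branch(zero, x, 4)); no other remaining equation mentions x2.
Bind w := m; no other remaining equation mentions w.
Bind y := k; substituting into the remaining equation gives: branch(x, s, q) = branch(times(wrap(k), wrap(5)), 5, branch(wrap(s), s, x)). Substituting into the earlier binding gives x2 := cons(branch(k, k, k), branch(zero, x, 4)).
Decompose branch/3: x = times(wrap(k), wrap(5)),  s = 5,  q = branch(wrap(s), s, x).
Bind x := times(wrap(k), wrap(5)); substituting into the one remaining equation that mentions x gives: q = branch(wrap(s), s, times(wrap(k), wrap(5))). Substituting into the earlier binding gives x2 := cons(branch(k, k, k), branch(zero, times(wrap(k), wrap(5)), 4)).
Bind s := 5; substituting into the remaining equation gives: q = branch(wrap(5), 5, times(wrap(k), wrap(5))). Substituting into the earlier binding gives p := wrap(5).
Bind q := branch(wrap(5), 5, times(wrap(k), wrap(5))).
MGU = { p := wrap(5), t := cons(m, zero), x2 := cons(branch(k, k, k), branch(zero, times(wrap(k), wrap(5)), 4)), w := m, y := k, x := times(wrap(k), wrap(5)), s := 5, q := branch(wrap(5), 5, times(wrap(k), wrap(5))) }, so x := times(wrap(k), wrap(5)).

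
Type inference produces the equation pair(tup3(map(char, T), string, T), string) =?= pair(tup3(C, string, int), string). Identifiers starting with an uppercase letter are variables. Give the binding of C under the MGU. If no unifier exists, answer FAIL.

map(char, int)

Decompose pair/2: tup3(map(char, T), string, T) =?= tup3(C, string, int),  string =?= string.
Decompose tup3/3: map(char, T) =?= C,  string =?= string,  T =?= int.
Bind C := map(char, T); no other remaining equation mentions C.
Delete trivial equation string =?= string.
Bind T := int; no other remaining equation mentions T. Substituting into the earlier binding gives C := map(char, int).
Delete trivial equation string =?= string.
MGU = { C ↦ map(char, int), T ↦ int }, so C ↦ map(char, int).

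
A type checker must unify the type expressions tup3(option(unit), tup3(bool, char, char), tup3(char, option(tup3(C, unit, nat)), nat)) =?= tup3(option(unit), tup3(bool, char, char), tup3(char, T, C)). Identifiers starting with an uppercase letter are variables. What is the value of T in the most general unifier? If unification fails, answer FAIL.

Decompose tup3/3: option(unit) =?= option(unit),  tup3(bool, char, char) =?= tup3(bool, char, char),  tup3(char, option(tup3(C, unit, nat)), nat) =?= tup3(char, T, C).
Delete trivial equation option(unit) =?= option(unit).
Delete trivial equation tup3(bool, char, char) =?= tup3(bool, char, char).
Decompose tup3/3: char =?= char,  option(tup3(C, unit, nat)) =?= T,  nat =?= C.
Delete trivial equation char =?= char.
Bind T := option(tup3(C, unit, nat)); no other remaining equation mentions T.
Bind C := nat. Substituting into the earlier binding gives T := option(tup3(nat, unit, nat)).
MGU = { T := option(tup3(nat, unit, nat)), C := nat }, so T := option(tup3(nat, unit, nat)).

option(tup3(nat, unit, nat))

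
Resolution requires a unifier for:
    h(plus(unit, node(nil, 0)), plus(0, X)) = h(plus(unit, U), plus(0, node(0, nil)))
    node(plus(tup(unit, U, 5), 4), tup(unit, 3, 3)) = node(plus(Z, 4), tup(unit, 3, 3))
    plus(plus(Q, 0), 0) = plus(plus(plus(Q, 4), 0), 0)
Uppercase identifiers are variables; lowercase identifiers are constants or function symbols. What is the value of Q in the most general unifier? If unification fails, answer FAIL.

FAIL

Decompose h/2: plus(unit, node(nil, 0)) = plus(unit, U),  plus(0, X) = plus(0, node(0, nil)).
Decompose plus/2: unit = unit,  node(nil, 0) = U.
Delete trivial equation unit = unit.
Bind U := node(nil, 0); substituting into the one remaining equation that mentions U gives: node(plus(tup(unit, node(nil, 0), 5), 4), tup(unit, 3, 3)) = node(plus(Z, 4), tup(unit, 3, 3)).
Decompose plus/2: 0 = 0,  X = node(0, nil).
Delete trivial equation 0 = 0.
Bind X := node(0, nil); no other remaining equation mentions X.
Decompose node/2: plus(tup(unit, node(nil, 0), 5), 4) = plus(Z, 4),  tup(unit, 3, 3) = tup(unit, 3, 3).
Decompose plus/2: tup(unit, node(nil, 0), 5) = Z,  4 = 4.
Bind Z := tup(unit, node(nil, 0), 5); no other remaining equation mentions Z.
Delete trivial equation 4 = 4.
Delete trivial equation tup(unit, 3, 3) = tup(unit, 3, 3).
Decompose plus/2: plus(Q, 0) = plus(plus(Q, 4), 0),  0 = 0.
Decompose plus/2: Q = plus(Q, 4),  0 = 0.
Occurs check fails: Q occurs in plus(Q, 4); the equation Q = plus(Q, 4) has no finite solution.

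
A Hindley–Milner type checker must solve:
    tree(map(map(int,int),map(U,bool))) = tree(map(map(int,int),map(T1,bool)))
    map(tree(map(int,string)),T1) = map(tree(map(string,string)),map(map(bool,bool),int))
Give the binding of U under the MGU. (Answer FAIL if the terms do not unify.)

FAIL

Decompose tree/1: map(map(int,int),map(U,bool)) = map(map(int,int),map(T1,bool)).
Decompose map/2: map(int,int) = map(int,int),  map(U,bool) = map(T1,bool).
Delete trivial equation map(int,int) = map(int,int).
Decompose map/2: U = T1,  bool = bool.
Bind U := T1; no other remaining equation mentions U.
Delete trivial equation bool = bool.
Decompose map/2: tree(map(int,string)) = tree(map(string,string)),  T1 = map(map(bool,bool),int).
Decompose tree/1: map(int,string) = map(string,string).
Decompose map/2: int = string,  string = string.
Clash: constants int and string differ; no unifier exists.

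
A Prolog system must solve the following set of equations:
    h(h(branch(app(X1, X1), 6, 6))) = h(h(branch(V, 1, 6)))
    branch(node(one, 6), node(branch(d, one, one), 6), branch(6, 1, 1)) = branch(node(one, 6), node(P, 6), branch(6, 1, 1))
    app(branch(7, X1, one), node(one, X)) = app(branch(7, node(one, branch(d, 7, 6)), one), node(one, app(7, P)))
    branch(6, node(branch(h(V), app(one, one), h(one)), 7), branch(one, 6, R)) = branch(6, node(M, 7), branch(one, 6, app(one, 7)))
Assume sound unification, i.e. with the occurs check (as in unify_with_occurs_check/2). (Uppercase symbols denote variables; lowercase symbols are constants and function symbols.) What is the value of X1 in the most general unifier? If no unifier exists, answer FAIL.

FAIL

Decompose h/1: h(branch(app(X1, X1), 6, 6)) = h(branch(V, 1, 6)).
Decompose h/1: branch(app(X1, X1), 6, 6) = branch(V, 1, 6).
Decompose branch/3: app(X1, X1) = V,  6 = 1,  6 = 6.
Bind V := app(X1, X1); substituting into the one remaining equation that mentions V gives: branch(6, node(branch(h(app(X1, X1)), app(one, one), h(one)), 7), branch(one, 6, R)) = branch(6, node(M, 7), branch(one, 6, app(one, 7))).
Clash: constants 6 and 1 differ; no unifier exists.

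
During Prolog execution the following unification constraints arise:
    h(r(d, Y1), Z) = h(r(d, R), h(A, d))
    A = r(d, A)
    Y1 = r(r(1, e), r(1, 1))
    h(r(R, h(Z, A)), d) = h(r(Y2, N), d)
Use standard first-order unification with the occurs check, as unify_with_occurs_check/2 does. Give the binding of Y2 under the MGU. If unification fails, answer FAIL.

Decompose h/2: r(d, Y1) = r(d, R),  Z = h(A, d).
Decompose r/2: d = d,  Y1 = R.
Delete trivial equation d = d.
Bind Y1 := R; substituting into the one remaining equation that mentions Y1 gives: R = r(r(1, e), r(1, 1)).
Bind Z := h(A, d); substituting into the one remaining equation that mentions Z gives: h(r(R, h(h(A, d), A)), d) = h(r(Y2, N), d).
Occurs check fails: A occurs in r(d, A); the equation A = r(d, A) has no finite solution.

FAIL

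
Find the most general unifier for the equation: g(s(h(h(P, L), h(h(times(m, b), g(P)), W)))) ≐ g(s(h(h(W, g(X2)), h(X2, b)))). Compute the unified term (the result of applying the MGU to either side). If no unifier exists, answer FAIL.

g(s(h(h(b, g(h(times(m, b), g(b)))), h(h(times(m, b), g(b)), b))))

Decompose g/1: s(h(h(P, L), h(h(times(m, b), g(P)), W))) ≐ s(h(h(W, g(X2)), h(X2, b))).
Decompose s/1: h(h(P, L), h(h(times(m, b), g(P)), W)) ≐ h(h(W, g(X2)), h(X2, b)).
Decompose h/2: h(P, L) ≐ h(W, g(X2)),  h(h(times(m, b), g(P)), W) ≐ h(X2, b).
Decompose h/2: P ≐ W,  L ≐ g(X2).
Bind P := W; substituting into the one remaining equation that mentions P gives: h(h(times(m, b), g(W)), W) ≐ h(X2, b).
Bind L := g(X2); no other remaining equation mentions L.
Decompose h/2: h(times(m, b), g(W)) ≐ X2,  W ≐ b.
Bind X2 := h(times(m, b), g(W)); no other remaining equation mentions X2. Substituting into the earlier binding gives L := g(h(times(m, b), g(W))).
Bind W := b. Substituting into the earlier bindings gives P := b, L := g(h(times(m, b), g(b))), X2 := h(times(m, b), g(b)).
Applying the MGU to either side gives g(s(h(h(b, g(h(times(m, b), g(b)))), h(h(times(m, b), g(b)), b)))).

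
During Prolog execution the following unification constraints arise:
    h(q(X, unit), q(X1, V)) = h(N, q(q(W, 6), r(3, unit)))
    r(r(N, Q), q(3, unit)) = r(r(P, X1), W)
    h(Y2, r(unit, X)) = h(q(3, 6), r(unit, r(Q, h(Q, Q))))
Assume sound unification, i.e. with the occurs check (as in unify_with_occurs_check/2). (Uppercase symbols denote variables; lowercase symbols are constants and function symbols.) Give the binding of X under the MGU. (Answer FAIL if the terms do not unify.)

Decompose h/2: q(X, unit) = N,  q(X1, V) = q(q(W, 6), r(3, unit)).
Bind N := q(X, unit); substituting into the one remaining equation that mentions N gives: r(r(q(X, unit), Q), q(3, unit)) = r(r(P, X1), W).
Decompose q/2: X1 = q(W, 6),  V = r(3, unit).
Bind X1 := q(W, 6); substituting into the one remaining equation that mentions X1 gives: r(r(q(X, unit), Q), q(3, unit)) = r(r(P, q(W, 6)), W).
Bind V := r(3, unit); no other remaining equation mentions V.
Decompose r/2: r(q(X, unit), Q) = r(P, q(W, 6)),  q(3, unit) = W.
Decompose r/2: q(X, unit) = P,  Q = q(W, 6).
Bind P := q(X, unit); no other remaining equation mentions P.
Bind Q := q(W, 6); substituting into the one remaining equation that mentions Q gives: h(Y2, r(unit, X)) = h(q(3, 6), r(unit, r(q(W, 6), h(q(W, 6), q(W, 6))))).
Bind W := q(3, unit); substituting into the remaining equation gives: h(Y2, r(unit, X)) = h(q(3, 6), r(unit, r(q(q(3, unit), 6), h(q(q(3, unit), 6), q(q(3, unit), 6))))). Substituting into the earlier bindings gives X1 := q(q(3, unit), 6), Q := q(q(3, unit), 6).
Decompose h/2: Y2 = q(3, 6),  r(unit, X) = r(unit, r(q(q(3, unit), 6), h(q(q(3, unit), 6), q(q(3, unit), 6)))).
Bind Y2 := q(3, 6); no other remaining equation mentions Y2.
Decompose r/2: unit = unit,  X = r(q(q(3, unit), 6), h(q(q(3, unit), 6), q(q(3, unit), 6))).
Delete trivial equation unit = unit.
Bind X := r(q(q(3, unit), 6), h(q(q(3, unit), 6), q(q(3, unit), 6))). Substituting into the earlier bindings gives N := q(r(q(q(3, unit), 6), h(q(q(3, unit), 6), q(q(3, unit), 6))), unit), P := q(r(q(q(3, unit), 6), h(q(q(3, unit), 6), q(q(3, unit), 6))), unit).
MGU = { N = q(r(q(q(3, unit), 6), h(q(q(3, unit), 6), q(q(3, unit), 6))), unit), X1 = q(q(3, unit), 6), V = r(3, unit), P = q(r(q(q(3, unit), 6), h(q(q(3, unit), 6), q(q(3, unit), 6))), unit), Q = q(q(3, unit), 6), W = q(3, unit), Y2 = q(3, 6), X = r(q(q(3, unit), 6), h(q(q(3, unit), 6), q(q(3, unit), 6))) }, so X = r(q(q(3, unit), 6), h(q(q(3, unit), 6), q(q(3, unit), 6))).

r(q(q(3, unit), 6), h(q(q(3, unit), 6), q(q(3, unit), 6)))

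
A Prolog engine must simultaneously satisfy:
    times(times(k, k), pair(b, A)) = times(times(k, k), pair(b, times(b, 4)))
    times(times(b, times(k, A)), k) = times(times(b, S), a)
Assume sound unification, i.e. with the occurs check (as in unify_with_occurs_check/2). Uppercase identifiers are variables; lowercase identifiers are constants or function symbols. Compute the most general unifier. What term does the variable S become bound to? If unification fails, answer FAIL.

FAIL

Decompose times/2: times(k, k) = times(k, k),  pair(b, A) = pair(b, times(b, 4)).
Delete trivial equation times(k, k) = times(k, k).
Decompose pair/2: b = b,  A = times(b, 4).
Delete trivial equation b = b.
Bind A := times(b, 4); substituting into the remaining equation gives: times(times(b, times(k, times(b, 4))), k) = times(times(b, S), a).
Decompose times/2: times(b, times(k, times(b, 4))) = times(b, S),  k = a.
Decompose times/2: b = b,  times(k, times(b, 4)) = S.
Delete trivial equation b = b.
Bind S := times(k, times(b, 4)); no other remaining equation mentions S.
Clash: constants k and a differ; no unifier exists.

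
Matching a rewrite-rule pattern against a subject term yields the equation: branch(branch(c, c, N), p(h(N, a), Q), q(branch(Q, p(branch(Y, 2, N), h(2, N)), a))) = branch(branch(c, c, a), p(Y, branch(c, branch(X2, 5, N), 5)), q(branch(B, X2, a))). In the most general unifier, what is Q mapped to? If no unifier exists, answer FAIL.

Decompose branch/3: branch(c, c, N) = branch(c, c, a),  p(h(N, a), Q) = p(Y, branch(c, branch(X2, 5, N), 5)),  q(branch(Q, p(branch(Y, 2, N), h(2, N)), a)) = q(branch(B, X2, a)).
Decompose branch/3: c = c,  c = c,  N = a.
Delete trivial equation c = c.
Delete trivial equation c = c.
Bind N := a; substituting into the remaining equations gives: p(h(a, a), Q) = p(Y, branch(c, branch(X2, 5, a), 5)),  q(branch(Q, p(branch(Y, 2, a), h(2, a)), a)) = q(branch(B, X2, a)).
Decompose p/2: h(a, a) = Y,  Q = branch(c, branch(X2, 5, a), 5).
Bind Y := h(a, a); substituting into the one remaining equation that mentions Y gives: q(branch(Q, p(branch(h(a, a), 2, a), h(2, a)), a)) = q(branch(B, X2, a)).
Bind Q := branch(c, branch(X2, 5, a), 5); substituting into the remaining equation gives: q(branch(branch(c, branch(X2, 5, a), 5), p(branch(h(a, a), 2, a), h(2, a)), a)) = q(branch(B, X2, a)).
Decompose q/1: branch(branch(c, branch(X2, 5, a), 5), p(branch(h(a, a), 2, a), h(2, a)), a) = branch(B, X2, a).
Decompose branch/3: branch(c, branch(X2, 5, a), 5) = B,  p(branch(h(a, a), 2, a), h(2, a)) = X2,  a = a.
Bind B := branch(c, branch(X2, 5, a), 5); no other remaining equation mentions B.
Bind X2 := p(branch(h(a, a), 2, a), h(2, a)); no other remaining equation mentions X2. Substituting into the earlier bindings gives Q := branch(c, branch(p(branch(h(a, a), 2, a), h(2, a)), 5, a), 5), B := branch(c, branch(p(branch(h(a, a), 2, a), h(2, a)), 5, a), 5).
Delete trivial equation a = a.
MGU = { N ↦ a, Y ↦ h(a, a), Q ↦ branch(c, branch(p(branch(h(a, a), 2, a), h(2, a)), 5, a), 5), B ↦ branch(c, branch(p(branch(h(a, a), 2, a), h(2, a)), 5, a), 5), X2 ↦ p(branch(h(a, a), 2, a), h(2, a)) }, so Q ↦ branch(c, branch(p(branch(h(a, a), 2, a), h(2, a)), 5, a), 5).

branch(c, branch(p(branch(h(a, a), 2, a), h(2, a)), 5, a), 5)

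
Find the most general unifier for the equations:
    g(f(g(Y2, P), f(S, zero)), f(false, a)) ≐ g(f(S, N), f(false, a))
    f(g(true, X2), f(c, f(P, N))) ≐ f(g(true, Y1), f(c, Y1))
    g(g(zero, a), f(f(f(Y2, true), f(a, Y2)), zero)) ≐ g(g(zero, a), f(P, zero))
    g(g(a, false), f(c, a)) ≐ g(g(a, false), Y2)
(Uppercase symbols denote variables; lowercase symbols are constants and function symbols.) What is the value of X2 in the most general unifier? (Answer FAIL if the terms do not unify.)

f(f(f(f(c, a), true), f(a, f(c, a))), f(g(f(c, a), f(f(f(c, a), true), f(a, f(c, a)))), zero))

Decompose g/2: f(g(Y2, P), f(S, zero)) ≐ f(S, N),  f(false, a) ≐ f(false, a).
Decompose f/2: g(Y2, P) ≐ S,  f(S, zero) ≐ N.
Bind S := g(Y2, P); substituting into the one remaining equation that mentions S gives: f(g(Y2, P), zero) ≐ N.
Bind N := f(g(Y2, P), zero); substituting into the one remaining equation that mentions N gives: f(g(true, X2), f(c, f(P, f(g(Y2, P), zero)))) ≐ f(g(true, Y1), f(c, Y1)).
Delete trivial equation f(false, a) ≐ f(false, a).
Decompose f/2: g(true, X2) ≐ g(true, Y1),  f(c, f(P, f(g(Y2, P), zero))) ≐ f(c, Y1).
Decompose g/2: true ≐ true,  X2 ≐ Y1.
Delete trivial equation true ≐ true.
Bind X2 := Y1; no other remaining equation mentions X2.
Decompose f/2: c ≐ c,  f(P, f(g(Y2, P), zero)) ≐ Y1.
Delete trivial equation c ≐ c.
Bind Y1 := f(P, f(g(Y2, P), zero)); no other remaining equation mentions Y1. Substituting into the earlier binding gives X2 := f(P, f(g(Y2, P), zero)).
Decompose g/2: g(zero, a) ≐ g(zero, a),  f(f(f(Y2, true), f(a, Y2)), zero) ≐ f(P, zero).
Delete trivial equation g(zero, a) ≐ g(zero, a).
Decompose f/2: f(f(Y2, true), f(a, Y2)) ≐ P,  zero ≐ zero.
Bind P := f(f(Y2, true), f(a, Y2)); no other remaining equation mentions P. Substituting into the earlier bindings gives S := g(Y2, f(f(Y2, true), f(a, Y2))), N := f(g(Y2, f(f(Y2, true), f(a, Y2))), zero), X2 := f(f(f(Y2, true), f(a, Y2)), f(g(Y2, f(f(Y2, true), f(a, Y2))), zero)), Y1 := f(f(f(Y2, true), f(a, Y2)), f(g(Y2, f(f(Y2, true), f(a, Y2))), zero)).
Delete trivial equation zero ≐ zero.
Decompose g/2: g(a, false) ≐ g(a, false),  f(c, a) ≐ Y2.
Delete trivial equation g(a, false) ≐ g(a, false).
Bind Y2 := f(c, a). Substituting into the earlier bindings gives S := g(f(c, a), f(f(f(c, a), true), f(a, f(c, a)))), N := f(g(f(c, a), f(f(f(c, a), true), f(a, f(c, a)))), zero), X2 := f(f(f(f(c, a), true), f(a, f(c, a))), f(g(f(c, a), f(f(f(c, a), true), f(a, f(c, a)))), zero)), Y1 := f(f(f(f(c, a), true), f(a, f(c, a))), f(g(f(c, a), f(f(f(c, a), true), f(a, f(c, a)))), zero)), P := f(f(f(c, a), true), f(a, f(c, a))).
MGU = { S ↦ g(f(c, a), f(f(f(c, a), true), f(a, f(c, a)))), N ↦ f(g(f(c, a), f(f(f(c, a), true), f(a, f(c, a)))), zero), X2 ↦ f(f(f(f(c, a), true), f(a, f(c, a))), f(g(f(c, a), f(f(f(c, a), true), f(a, f(c, a)))), zero)), Y1 ↦ f(f(f(f(c, a), true), f(a, f(c, a))), f(g(f(c, a), f(f(f(c, a), true), f(a, f(c, a)))), zero)), P ↦ f(f(f(c, a), true), f(a, f(c, a))), Y2 ↦ f(c, a) }, so X2 ↦ f(f(f(f(c, a), true), f(a, f(c, a))), f(g(f(c, a), f(f(f(c, a), true), f(a, f(c, a)))), zero)).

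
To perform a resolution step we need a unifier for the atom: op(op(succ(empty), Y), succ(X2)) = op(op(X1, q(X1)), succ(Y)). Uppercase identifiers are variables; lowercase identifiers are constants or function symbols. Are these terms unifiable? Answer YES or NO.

Decompose op/2: op(succ(empty), Y) = op(X1, q(X1)),  succ(X2) = succ(Y).
Decompose op/2: succ(empty) = X1,  Y = q(X1).
Bind X1 := succ(empty); substituting into the one remaining equation that mentions X1 gives: Y = q(succ(empty)).
Bind Y := q(succ(empty)); substituting into the remaining equation gives: succ(X2) = succ(q(succ(empty))).
Decompose succ/1: X2 = q(succ(empty)).
Bind X2 := q(succ(empty)).
No equations remain and no clash or occurs-check failure arose, so a unifier exists.

YES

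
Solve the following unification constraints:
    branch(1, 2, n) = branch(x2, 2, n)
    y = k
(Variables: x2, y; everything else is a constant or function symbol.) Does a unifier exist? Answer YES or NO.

YES

Decompose branch/3: 1 = x2,  2 = 2,  n = n.
Bind x2 := 1; no other remaining equation mentions x2.
Delete trivial equation 2 = 2.
Delete trivial equation n = n.
Bind y := k.
No equations remain and no clash or occurs-check failure arose, so a unifier exists.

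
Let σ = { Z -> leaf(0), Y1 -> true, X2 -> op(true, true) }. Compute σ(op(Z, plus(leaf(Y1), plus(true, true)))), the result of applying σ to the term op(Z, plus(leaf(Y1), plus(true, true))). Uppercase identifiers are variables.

Replace each occurrence of Z with leaf(0).
Replace each occurrence of Y1 with true.
Result: op(leaf(0), plus(leaf(true), plus(true, true))).

op(leaf(0), plus(leaf(true), plus(true, true)))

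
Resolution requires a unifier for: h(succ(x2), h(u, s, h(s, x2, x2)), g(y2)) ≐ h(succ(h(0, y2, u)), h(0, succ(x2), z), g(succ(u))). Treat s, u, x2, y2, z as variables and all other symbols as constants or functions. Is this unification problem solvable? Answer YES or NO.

YES

Decompose h/3: succ(x2) ≐ succ(h(0, y2, u)),  h(u, s, h(s, x2, x2)) ≐ h(0, succ(x2), z),  g(y2) ≐ g(succ(u)).
Decompose succ/1: x2 ≐ h(0, y2, u).
Bind x2 := h(0, y2, u); substituting into the one remaining equation that mentions x2 gives: h(u, s, h(s, h(0, y2, u), h(0, y2, u))) ≐ h(0, succ(h(0, y2, u)), z).
Decompose h/3: u ≐ 0,  s ≐ succ(h(0, y2, u)),  h(s, h(0, y2, u), h(0, y2, u)) ≐ z.
Bind u := 0; substituting into the remaining equations gives: s ≐ succ(h(0, y2, 0)),  h(s, h(0, y2, 0), h(0, y2, 0)) ≐ z,  g(y2) ≐ g(succ(0)). Substituting into the earlier binding gives x2 := h(0, y2, 0).
Bind s := succ(h(0, y2, 0)); substituting into the one remaining equation that mentions s gives: h(succ(h(0, y2, 0)), h(0, y2, 0), h(0, y2, 0)) ≐ z.
Bind z := h(succ(h(0, y2, 0)), h(0, y2, 0), h(0, y2, 0)); no other remaining equation mentions z.
Decompose g/1: y2 ≐ succ(0).
Bind y2 := succ(0). Substituting into the earlier bindings gives x2 := h(0, succ(0), 0), s := succ(h(0, succ(0), 0)), z := h(succ(h(0, succ(0), 0)), h(0, succ(0), 0), h(0, succ(0), 0)).
No equations remain and no clash or occurs-check failure arose, so a unifier exists.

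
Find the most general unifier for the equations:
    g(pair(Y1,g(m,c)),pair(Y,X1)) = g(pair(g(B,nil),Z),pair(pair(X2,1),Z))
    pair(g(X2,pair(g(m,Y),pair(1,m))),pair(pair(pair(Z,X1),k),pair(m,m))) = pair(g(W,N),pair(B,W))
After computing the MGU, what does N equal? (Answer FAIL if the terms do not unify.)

pair(g(m,pair(pair(m,m),1)),pair(1,m))

Decompose g/2: pair(Y1,g(m,c)) = pair(g(B,nil),Z),  pair(Y,X1) = pair(pair(X2,1),Z).
Decompose pair/2: Y1 = g(B,nil),  g(m,c) = Z.
Bind Y1 := g(B,nil); no other remaining equation mentions Y1.
Bind Z := g(m,c); substituting into the remaining equations gives: pair(Y,X1) = pair(pair(X2,1),g(m,c)),  pair(g(X2,pair(g(m,Y),pair(1,m))),pair(pair(pair(g(m,c),X1),k),pair(m,m))) = pair(g(W,N),pair(B,W)).
Decompose pair/2: Y = pair(X2,1),  X1 = g(m,c).
Bind Y := pair(X2,1); substituting into the one remaining equation that mentions Y gives: pair(g(X2,pair(g(m,pair(X2,1)),pair(1,m))),pair(pair(pair(g(m,c),X1),k),pair(m,m))) = pair(g(W,N),pair(B,W)).
Bind X1 := g(m,c); substituting into the remaining equation gives: pair(g(X2,pair(g(m,pair(X2,1)),pair(1,m))),pair(pair(pair(g(m,c),g(m,c)),k),pair(m,m))) = pair(g(W,N),pair(B,W)).
Decompose pair/2: g(X2,pair(g(m,pair(X2,1)),pair(1,m))) = g(W,N),  pair(pair(pair(g(m,c),g(m,c)),k),pair(m,m)) = pair(B,W).
Decompose g/2: X2 = W,  pair(g(m,pair(X2,1)),pair(1,m)) = N.
Bind X2 := W; substituting into the one remaining equation that mentions X2 gives: pair(g(m,pair(W,1)),pair(1,m)) = N. Substituting into the earlier binding gives Y := pair(W,1).
Bind N := pair(g(m,pair(W,1)),pair(1,m)); no other remaining equation mentions N.
Decompose pair/2: pair(pair(g(m,c),g(m,c)),k) = B,  pair(m,m) = W.
Bind B := pair(pair(g(m,c),g(m,c)),k); no other remaining equation mentions B. Substituting into the earlier binding gives Y1 := g(pair(pair(g(m,c),g(m,c)),k),nil).
Bind W := pair(m,m). Substituting into the earlier bindings gives Y := pair(pair(m,m),1), X2 := pair(m,m), N := pair(g(m,pair(pair(m,m),1)),pair(1,m)).
MGU = { Y1 := g(pair(pair(g(m,c),g(m,c)),k),nil), Z := g(m,c), Y := pair(pair(m,m),1), X1 := g(m,c), X2 := pair(m,m), N := pair(g(m,pair(pair(m,m),1)),pair(1,m)), B := pair(pair(g(m,c),g(m,c)),k), W := pair(m,m) }, so N := pair(g(m,pair(pair(m,m),1)),pair(1,m)).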